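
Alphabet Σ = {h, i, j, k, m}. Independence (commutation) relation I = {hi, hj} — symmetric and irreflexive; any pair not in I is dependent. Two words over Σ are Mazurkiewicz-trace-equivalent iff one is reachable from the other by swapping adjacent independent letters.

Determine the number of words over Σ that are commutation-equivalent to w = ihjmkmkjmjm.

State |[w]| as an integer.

piece 0:i — minimal
piece 1:h — minimal
piece 2:j rests on {0:i}
piece 3:m rests on {1:h, 2:j}
piece 4:k rests on {3:m}
piece 5:m rests on {4:k}
piece 6:k rests on {5:m}
piece 7:j rests on {6:k}
piece 8:m rests on {7:j}
piece 9:j rests on {8:m}
piece 10:m rests on {9:j}
minimal pieces: {0:i, 1:h}
ways to finish when only these pieces remain (= sum over removing one remaining piece with nothing left below it):
  1 left: {10}→1
  2 left: {9,10}→1
  3 left: {8,9,10}→1
  4 left: {7,8,9,10}→1
  5 left: {6,7,8,9,10}→1
  6 left: {5,6,7,8,9,10}→1
  7 left: {4,5,6,7,8,9,10}→1
  8 left: {3,4,5,6,7,8,9,10}→1
  9 left: {1,3,4,5,6,7,8,9,10}→1  {2,3,4,5,6,7,8,9,10}→1
  placing 0:i first → 2 extensions
  placing 1:h first → 1 extensions
total linear extensions = 3

3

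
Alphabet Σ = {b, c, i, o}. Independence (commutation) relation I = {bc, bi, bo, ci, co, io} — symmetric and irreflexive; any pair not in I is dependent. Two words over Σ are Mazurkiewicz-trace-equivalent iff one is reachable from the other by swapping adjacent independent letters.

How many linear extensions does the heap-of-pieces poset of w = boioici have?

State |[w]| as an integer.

420

0(b) covers ∅
1(o) covers ∅
2(i) covers ∅
3(o) covers 1:o
4(i) covers 2:i
5(c) covers ∅
6(i) covers 4:i
floor of heap: 0:b, 1:o, 2:i, 5:c
completions by unplaced set U, small U first (add the entries for U minus each lowest piece of U):
  |U|=1: {0}:1  {3}:1  {5}:1  {6}:1
  |U|=2: {0,3}:2  {0,5}:2  {0,6}:2  {1,3}:1  {3,5}:2  {3,6}:2  {4,6}:1  {5,6}:2
  |U|=3: {0,1,3}:3  {0,3,5}:6  {0,3,6}:6  {0,4,6}:3  {0,5,6}:6  {1,3,5}:3  {1,3,6}:3  {2,4,6}:1  {3,4,6}:3  {3,5,6}:6  {4,5,6}:3
  |U|=4: {0,1,3,5}:12  {0,1,3,6}:12  {0,2,4,6}:4  {0,3,4,6}:12  {0,3,5,6}:24  {0,4,5,6}:12  {1,3,4,6}:6  {1,3,5,6}:12  {2,3,4,6}:4  {2,4,5,6}:4  {3,4,5,6}:12
  |U|=5: {0,1,3,4,6}:30  {0,1,3,5,6}:60  {0,2,3,4,6}:20  {0,2,4,5,6}:20  {0,3,4,5,6}:60  {1,2,3,4,6}:10  {1,3,4,5,6}:30  {2,3,4,5,6}:20
  start at 0(b): 60
  start at 1(o): 120
  start at 2(i): 180
  start at 5(c): 60
sum over floor = 420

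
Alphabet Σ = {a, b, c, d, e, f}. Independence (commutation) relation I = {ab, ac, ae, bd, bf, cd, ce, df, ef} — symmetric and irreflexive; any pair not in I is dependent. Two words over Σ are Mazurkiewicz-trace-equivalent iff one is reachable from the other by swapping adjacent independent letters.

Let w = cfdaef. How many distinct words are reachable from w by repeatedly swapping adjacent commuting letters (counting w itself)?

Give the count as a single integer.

12

drop 0:c onto floor
drop 1:f onto {0:c}
drop 2:d onto floor
drop 3:a onto {1:f, 2:d}
drop 4:e onto {2:d}
drop 5:f onto {3:a}
ground layer = {0:c, 2:d}
drop-orders for the pieces not yet dropped (sum over which currently-grounded one goes next):
  1 to go: {4} 1  {5} 1
  2 to go: {3,5} 1  {4,5} 2
  3 to go: {1,3,5} 1  {3,4,5} 3
  4 to go: {0,1,3,5} 1  {1,3,4,5} 4  {2,3,4,5} 3
  if 0:c drops first: 7 orders
  if 2:d drops first: 5 orders
heap linearizations: 12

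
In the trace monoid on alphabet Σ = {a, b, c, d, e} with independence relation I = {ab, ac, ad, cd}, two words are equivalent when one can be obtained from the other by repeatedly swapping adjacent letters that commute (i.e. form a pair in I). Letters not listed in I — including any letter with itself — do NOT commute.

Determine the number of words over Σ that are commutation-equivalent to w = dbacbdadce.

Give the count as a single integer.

108

piece 0:d — minimal
piece 1:b rests on {0:d}
piece 2:a — minimal
piece 3:c rests on {1:b}
piece 4:b rests on {3:c}
piece 5:d rests on {4:b}
piece 6:a rests on {2:a}
piece 7:d rests on {5:d}
piece 8:c rests on {4:b}
piece 9:e rests on {6:a, 7:d, 8:c}
minimal pieces: {0:d, 2:a}
ways to finish when only these pieces remain (= sum over removing one remaining piece with nothing left below it):
  1 left: {9}→1
  2 left: {6,9}→1  {7,9}→1  {8,9}→1
  3 left: {2,6,9}→1  {5,7,9}→1  {6,7,9}→2  {6,8,9}→2  {7,8,9}→2
  4 left: {2,6,7,9}→3  {2,6,8,9}→3  {5,6,7,9}→3  {5,7,8,9}→3  {6,7,8,9}→6
  5 left: {2,5,6,7,9}→6  {2,6,7,8,9}→12  {4,5,7,8,9}→3  {5,6,7,8,9}→12
  6 left: {2,5,6,7,8,9}→30  {3,4,5,7,8,9}→3  {4,5,6,7,8,9}→15
  7 left: {1,3,4,5,7,8,9}→3  {2,4,5,6,7,8,9}→45  {3,4,5,6,7,8,9}→18
  8 left: {0,1,3,4,5,7,8,9}→3  {1,3,4,5,6,7,8,9}→21  {2,3,4,5,6,7,8,9}→63
  placing 0:d first → 84 extensions
  placing 2:a first → 24 extensions
total linear extensions = 108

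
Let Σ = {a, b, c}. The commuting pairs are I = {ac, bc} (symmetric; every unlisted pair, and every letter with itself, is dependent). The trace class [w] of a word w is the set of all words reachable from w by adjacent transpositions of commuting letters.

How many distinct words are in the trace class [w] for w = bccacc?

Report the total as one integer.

drop 0:b onto floor
drop 1:c onto floor
drop 2:c onto {1:c}
drop 3:a onto {0:b}
drop 4:c onto {2:c}
drop 5:c onto {4:c}
ground layer = {0:b, 1:c}
drop-orders for the pieces not yet dropped (sum over which currently-grounded one goes next):
  1 to go: {3} 1  {5} 1
  2 to go: {0,3} 1  {3,5} 2  {4,5} 1
  3 to go: {0,3,5} 3  {2,4,5} 1  {3,4,5} 3
  4 to go: {0,3,4,5} 6  {1,2,4,5} 1  {2,3,4,5} 4
  if 0:b drops first: 5 orders
  if 1:c drops first: 10 orders
heap linearizations: 15

15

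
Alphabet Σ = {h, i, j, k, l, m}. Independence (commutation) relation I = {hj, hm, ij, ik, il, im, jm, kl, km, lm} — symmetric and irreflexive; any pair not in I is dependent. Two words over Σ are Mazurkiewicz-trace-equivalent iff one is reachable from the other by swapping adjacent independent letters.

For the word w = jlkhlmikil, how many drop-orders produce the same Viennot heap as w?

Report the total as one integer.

600

#0=j has no predecessor
#1=l depends on [0:j]
#2=k depends on [0:j]
#3=h depends on [1:l, 2:k]
#4=l depends on [3:h]
#5=m has no predecessor
#6=i depends on [3:h]
#7=k depends on [3:h]
#8=i depends on [6:i]
#9=l depends on [4:l]
sources: [0:j, 5:m]
N(rest) = Σ N(rest − s) over sources s of rest; N(one piece) = 1:
  size 1 → [5]=1  [7]=1  [8]=1  [9]=1
  size 2 → [4,9]=1  [5,7]=2  [5,8]=2  [5,9]=2  [6,8]=1  [7,8]=2  [7,9]=2  [8,9]=2
  size 3 → [4,5,9]=3  [4,7,9]=3  [4,8,9]=3  [5,6,8]=3  [5,7,8]=6  [5,7,9]=6  [5,8,9]=6  [6,7,8]=3  [6,8,9]=3  [7,8,9]=6
  size 4 → [4,5,7,9]=12  [4,5,8,9]=12  [4,6,8,9]=6  [4,7,8,9]=12  [5,6,7,8]=12  [5,6,8,9]=12  [5,7,8,9]=24  [6,7,8,9]=12
  size 5 → [4,5,6,8,9]=30  [4,5,7,8,9]=60  [4,6,7,8,9]=30  [5,6,7,8,9]=60
  size 6 → [3,4,6,7,8,9]=30  [4,5,6,7,8,9]=180
  size 7 → [1,3,4,6,7,8,9]=30  [2,3,4,6,7,8,9]=30  [3,4,5,6,7,8,9]=210
  size 8 → [1,2,3,4,6,7,8,9]=60  [1,3,4,5,6,7,8,9]=240  [2,3,4,5,6,7,8,9]=240
  first=0(j) contributes 540
  first=5(m) contributes 60
|[w]| = 600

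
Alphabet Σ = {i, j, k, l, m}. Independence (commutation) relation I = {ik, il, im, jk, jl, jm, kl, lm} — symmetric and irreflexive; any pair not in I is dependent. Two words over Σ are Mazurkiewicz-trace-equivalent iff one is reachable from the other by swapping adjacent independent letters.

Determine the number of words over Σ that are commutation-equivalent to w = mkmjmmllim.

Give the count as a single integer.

drop 0:m onto floor
drop 1:k onto {0:m}
drop 2:m onto {1:k}
drop 3:j onto floor
drop 4:m onto {2:m}
drop 5:m onto {4:m}
drop 6:l onto floor
drop 7:l onto {6:l}
drop 8:i onto {3:j}
drop 9:m onto {5:m}
ground layer = {0:m, 3:j, 6:l}
drop-orders for the pieces not yet dropped (sum over which currently-grounded one goes next):
  1 to go: {7} 1  {8} 1  {9} 1
  2 to go: {3,8} 1  {5,9} 1  {6,7} 1  {7,8} 2  {7,9} 2  {8,9} 2
  3 to go: {3,7,8} 3  {3,8,9} 3  {4,5,9} 1  {5,7,9} 3  {5,8,9} 3  {6,7,8} 3  {6,7,9} 3  {7,8,9} 6
  4 to go: {2,4,5,9} 1  {3,5,8,9} 6  {3,6,7,8} 6  {3,7,8,9} 12  {4,5,7,9} 4  {4,5,8,9} 4  {5,6,7,9} 6  {5,7,8,9} 12  {6,7,8,9} 12
  5 to go: {1,2,4,5,9} 1  {2,4,5,7,9} 5  {2,4,5,8,9} 5  {3,4,5,8,9} 10  {3,5,7,8,9} 30  {3,6,7,8,9} 30  {4,5,6,7,9} 10  {4,5,7,8,9} 20  {5,6,7,8,9} 30
  6 to go: {0,1,2,4,5,9} 1  {1,2,4,5,7,9} 6  {1,2,4,5,8,9} 6  {2,3,4,5,8,9} 15  {2,4,5,6,7,9} 15  {2,4,5,7,8,9} 30  {3,4,5,7,8,9} 60  {3,5,6,7,8,9} 90  {4,5,6,7,8,9} 60
  7 to go: {0,1,2,4,5,7,9} 7  {0,1,2,4,5,8,9} 7  {1,2,3,4,5,8,9} 21  {1,2,4,5,6,7,9} 21  {1,2,4,5,7,8,9} 42  {2,3,4,5,7,8,9} 105  {2,4,5,6,7,8,9} 105  {3,4,5,6,7,8,9} 210
  8 to go: {0,1,2,3,4,5,8,9} 28  {0,1,2,4,5,6,7,9} 28  {0,1,2,4,5,7,8,9} 56  {1,2,3,4,5,7,8,9} 168  {1,2,4,5,6,7,8,9} 168  {2,3,4,5,6,7,8,9} 420
  if 0:m drops first: 756 orders
  if 3:j drops first: 252 orders
  if 6:l drops first: 252 orders
heap linearizations: 1260

1260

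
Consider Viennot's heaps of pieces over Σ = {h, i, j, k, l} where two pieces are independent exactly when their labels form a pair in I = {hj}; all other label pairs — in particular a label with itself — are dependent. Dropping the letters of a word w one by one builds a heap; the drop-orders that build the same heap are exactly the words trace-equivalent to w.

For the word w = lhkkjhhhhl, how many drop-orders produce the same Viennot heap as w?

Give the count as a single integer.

5

drop 0:l onto floor
drop 1:h onto {0:l}
drop 2:k onto {1:h}
drop 3:k onto {2:k}
drop 4:j onto {3:k}
drop 5:h onto {3:k}
drop 6:h onto {5:h}
drop 7:h onto {6:h}
drop 8:h onto {7:h}
drop 9:l onto {4:j, 8:h}
ground layer = {0:l}
drop-orders for the pieces not yet dropped (sum over which currently-grounded one goes next):
  1 to go: {9} 1
  2 to go: {4,9} 1  {8,9} 1
  3 to go: {4,8,9} 2  {7,8,9} 1
  4 to go: {4,7,8,9} 3  {6,7,8,9} 1
  5 to go: {4,6,7,8,9} 4  {5,6,7,8,9} 1
  6 to go: {4,5,6,7,8,9} 5
  7 to go: {3,4,5,6,7,8,9} 5
  8 to go: {2,3,4,5,6,7,8,9} 5
  if 0:l drops first: 5 orders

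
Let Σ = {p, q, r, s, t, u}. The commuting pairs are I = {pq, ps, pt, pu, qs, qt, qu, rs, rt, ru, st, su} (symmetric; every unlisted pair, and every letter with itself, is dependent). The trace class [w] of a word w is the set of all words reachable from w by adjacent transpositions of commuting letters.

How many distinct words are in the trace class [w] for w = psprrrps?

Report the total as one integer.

28

#0=p has no predecessor
#1=s has no predecessor
#2=p depends on [0:p]
#3=r depends on [2:p]
#4=r depends on [3:r]
#5=r depends on [4:r]
#6=p depends on [5:r]
#7=s depends on [1:s]
sources: [0:p, 1:s]
N(rest) = Σ N(rest − s) over sources s of rest; N(one piece) = 1:
  size 1 → [6]=1  [7]=1
  size 2 → [1,7]=1  [5,6]=1  [6,7]=2
  size 3 → [1,6,7]=3  [4,5,6]=1  [5,6,7]=3
  size 4 → [1,5,6,7]=6  [3,4,5,6]=1  [4,5,6,7]=4
  size 5 → [1,4,5,6,7]=10  [2,3,4,5,6]=1  [3,4,5,6,7]=5
  size 6 → [0,2,3,4,5,6]=1  [1,3,4,5,6,7]=15  [2,3,4,5,6,7]=6
  first=0(p) contributes 21
  first=1(s) contributes 7
|[w]| = 28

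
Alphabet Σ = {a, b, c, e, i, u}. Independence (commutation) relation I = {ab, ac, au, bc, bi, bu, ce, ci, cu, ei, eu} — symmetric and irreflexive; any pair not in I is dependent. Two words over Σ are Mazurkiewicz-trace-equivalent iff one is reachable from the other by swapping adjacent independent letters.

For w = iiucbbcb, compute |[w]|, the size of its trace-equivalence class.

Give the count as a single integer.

0(i) covers ∅
1(i) covers 0:i
2(u) covers 1:i
3(c) covers ∅
4(b) covers ∅
5(b) covers 4:b
6(c) covers 3:c
7(b) covers 5:b
floor of heap: 0:i, 3:c, 4:b
completions by unplaced set U, small U first (add the entries for U minus each lowest piece of U):
  |U|=1: {2}:1  {6}:1  {7}:1
  |U|=2: {1,2}:1  {2,6}:2  {2,7}:2  {3,6}:1  {5,7}:1  {6,7}:2
  |U|=3: {0,1,2}:1  {1,2,6}:3  {1,2,7}:3  {2,3,6}:3  {2,5,7}:3  {2,6,7}:6  {3,6,7}:3  {4,5,7}:1  {5,6,7}:3
  |U|=4: {0,1,2,6}:4  {0,1,2,7}:4  {1,2,3,6}:6  {1,2,5,7}:6  {1,2,6,7}:12  {2,3,6,7}:12  {2,4,5,7}:4  {2,5,6,7}:12  {3,5,6,7}:6  {4,5,6,7}:4
  |U|=5: {0,1,2,3,6}:10  {0,1,2,5,7}:10  {0,1,2,6,7}:20  {1,2,3,6,7}:30  {1,2,4,5,7}:10  {1,2,5,6,7}:30  {2,3,5,6,7}:30  {2,4,5,6,7}:20  {3,4,5,6,7}:10
  |U|=6: {0,1,2,3,6,7}:60  {0,1,2,4,5,7}:20  {0,1,2,5,6,7}:60  {1,2,3,5,6,7}:90  {1,2,4,5,6,7}:60  {2,3,4,5,6,7}:60
  start at 0(i): 210
  start at 3(c): 140
  start at 4(b): 210
sum over floor = 560

560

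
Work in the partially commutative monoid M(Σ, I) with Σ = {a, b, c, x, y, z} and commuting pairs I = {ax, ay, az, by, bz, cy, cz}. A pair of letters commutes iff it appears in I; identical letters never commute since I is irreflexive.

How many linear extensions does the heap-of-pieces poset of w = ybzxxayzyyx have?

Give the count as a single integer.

#0=y has no predecessor
#1=b has no predecessor
#2=z depends on [0:y]
#3=x depends on [1:b, 2:z]
#4=x depends on [3:x]
#5=a depends on [1:b]
#6=y depends on [4:x]
#7=z depends on [6:y]
#8=y depends on [7:z]
#9=y depends on [8:y]
#10=x depends on [9:y]
sources: [0:y, 1:b]
N(rest) = Σ N(rest − s) over sources s of rest; N(one piece) = 1:
  size 1 → [5]=1  [10]=1
  size 2 → [5,10]=2  [9,10]=1
  size 3 → [5,9,10]=3  [8,9,10]=1
  size 4 → [5,8,9,10]=4  [7,8,9,10]=1
  size 5 → [5,7,8,9,10]=5  [6,7,8,9,10]=1
  size 6 → [4,6,7,8,9,10]=1  [5,6,7,8,9,10]=6
  size 7 → [3,4,6,7,8,9,10]=1  [4,5,6,7,8,9,10]=7
  size 8 → [2,3,4,6,7,8,9,10]=1  [3,4,5,6,7,8,9,10]=8
  size 9 → [0,2,3,4,6,7,8,9,10]=1  [1,3,4,5,6,7,8,9,10]=8  [2,3,4,5,6,7,8,9,10]=9
  first=0(y) contributes 17
  first=1(b) contributes 10
|[w]| = 27

27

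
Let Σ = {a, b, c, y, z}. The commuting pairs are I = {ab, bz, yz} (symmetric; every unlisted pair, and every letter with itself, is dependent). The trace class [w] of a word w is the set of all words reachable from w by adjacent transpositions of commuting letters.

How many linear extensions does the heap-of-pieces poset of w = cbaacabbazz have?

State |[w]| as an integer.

45

piece 0:c — minimal
piece 1:b rests on {0:c}
piece 2:a rests on {0:c}
piece 3:a rests on {2:a}
piece 4:c rests on {1:b, 3:a}
piece 5:a rests on {4:c}
piece 6:b rests on {4:c}
piece 7:b rests on {6:b}
piece 8:a rests on {5:a}
piece 9:z rests on {8:a}
piece 10:z rests on {9:z}
minimal pieces: {0:c}
ways to finish when only these pieces remain (= sum over removing one remaining piece with nothing left below it):
  1 left: {7}→1  {10}→1
  2 left: {6,7}→1  {7,10}→2  {9,10}→1
  3 left: {6,7,10}→3  {7,9,10}→3  {8,9,10}→1
  4 left: {5,8,9,10}→1  {6,7,9,10}→6  {7,8,9,10}→4
  5 left: {5,7,8,9,10}→5  {6,7,8,9,10}→10
  6 left: {5,6,7,8,9,10}→15
  7 left: {4,5,6,7,8,9,10}→15
  8 left: {1,4,5,6,7,8,9,10}→15  {3,4,5,6,7,8,9,10}→15
  9 left: {1,3,4,5,6,7,8,9,10}→30  {2,3,4,5,6,7,8,9,10}→15
  placing 0:c first → 45 extensions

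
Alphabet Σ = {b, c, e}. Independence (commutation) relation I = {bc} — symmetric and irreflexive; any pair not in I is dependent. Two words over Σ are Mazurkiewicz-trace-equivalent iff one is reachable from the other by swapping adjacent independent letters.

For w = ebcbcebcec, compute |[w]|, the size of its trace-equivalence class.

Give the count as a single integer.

12

piece 0:e — minimal
piece 1:b rests on {0:e}
piece 2:c rests on {0:e}
piece 3:b rests on {1:b}
piece 4:c rests on {2:c}
piece 5:e rests on {3:b, 4:c}
piece 6:b rests on {5:e}
piece 7:c rests on {5:e}
piece 8:e rests on {6:b, 7:c}
piece 9:c rests on {8:e}
minimal pieces: {0:e}
ways to finish when only these pieces remain (= sum over removing one remaining piece with nothing left below it):
  1 left: {9}→1
  2 left: {8,9}→1
  3 left: {6,8,9}→1  {7,8,9}→1
  4 left: {6,7,8,9}→2
  5 left: {5,6,7,8,9}→2
  6 left: {3,5,6,7,8,9}→2  {4,5,6,7,8,9}→2
  7 left: {1,3,5,6,7,8,9}→2  {2,4,5,6,7,8,9}→2  {3,4,5,6,7,8,9}→4
  8 left: {1,3,4,5,6,7,8,9}→6  {2,3,4,5,6,7,8,9}→6
  placing 0:e first → 12 extensions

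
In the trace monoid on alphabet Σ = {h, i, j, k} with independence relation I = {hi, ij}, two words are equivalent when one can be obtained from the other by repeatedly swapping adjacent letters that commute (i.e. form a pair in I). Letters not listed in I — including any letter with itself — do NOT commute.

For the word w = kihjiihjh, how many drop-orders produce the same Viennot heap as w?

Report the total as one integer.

#0=k has no predecessor
#1=i depends on [0:k]
#2=h depends on [0:k]
#3=j depends on [2:h]
#4=i depends on [1:i]
#5=i depends on [4:i]
#6=h depends on [3:j]
#7=j depends on [6:h]
#8=h depends on [7:j]
sources: [0:k]
N(rest) = Σ N(rest − s) over sources s of rest; N(one piece) = 1:
  size 1 → [5]=1  [8]=1
  size 2 → [4,5]=1  [5,8]=2  [7,8]=1
  size 3 → [1,4,5]=1  [4,5,8]=3  [5,7,8]=3  [6,7,8]=1
  size 4 → [1,4,5,8]=4  [3,6,7,8]=1  [4,5,7,8]=6  [5,6,7,8]=4
  size 5 → [1,4,5,7,8]=10  [2,3,6,7,8]=1  [3,5,6,7,8]=5  [4,5,6,7,8]=10
  size 6 → [1,4,5,6,7,8]=20  [2,3,5,6,7,8]=6  [3,4,5,6,7,8]=15
  size 7 → [1,3,4,5,6,7,8]=35  [2,3,4,5,6,7,8]=21
  first=0(k) contributes 56

56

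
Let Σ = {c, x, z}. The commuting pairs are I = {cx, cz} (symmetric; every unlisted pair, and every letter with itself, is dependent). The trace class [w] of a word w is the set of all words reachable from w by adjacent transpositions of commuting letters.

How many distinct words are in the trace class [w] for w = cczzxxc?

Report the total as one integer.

#0=c has no predecessor
#1=c depends on [0:c]
#2=z has no predecessor
#3=z depends on [2:z]
#4=x depends on [3:z]
#5=x depends on [4:x]
#6=c depends on [1:c]
sources: [0:c, 2:z]
N(rest) = Σ N(rest − s) over sources s of rest; N(one piece) = 1:
  size 1 → [5]=1  [6]=1
  size 2 → [1,6]=1  [4,5]=1  [5,6]=2
  size 3 → [0,1,6]=1  [1,5,6]=3  [3,4,5]=1  [4,5,6]=3
  size 4 → [0,1,5,6]=4  [1,4,5,6]=6  [2,3,4,5]=1  [3,4,5,6]=4
  size 5 → [0,1,4,5,6]=10  [1,3,4,5,6]=10  [2,3,4,5,6]=5
  first=0(c) contributes 15
  first=2(z) contributes 20
|[w]| = 35

35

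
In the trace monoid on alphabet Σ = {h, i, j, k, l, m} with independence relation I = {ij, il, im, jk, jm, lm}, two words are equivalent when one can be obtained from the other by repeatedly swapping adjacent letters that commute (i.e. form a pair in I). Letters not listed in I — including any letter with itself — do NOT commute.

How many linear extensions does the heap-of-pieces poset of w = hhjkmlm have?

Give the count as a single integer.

9

drop 0:h onto floor
drop 1:h onto {0:h}
drop 2:j onto {1:h}
drop 3:k onto {1:h}
drop 4:m onto {3:k}
drop 5:l onto {2:j, 3:k}
drop 6:m onto {4:m}
ground layer = {0:h}
drop-orders for the pieces not yet dropped (sum over which currently-grounded one goes next):
  1 to go: {5} 1  {6} 1
  2 to go: {2,5} 1  {4,6} 1  {5,6} 2
  3 to go: {2,5,6} 3  {4,5,6} 3
  4 to go: {2,4,5,6} 6  {3,4,5,6} 3
  5 to go: {2,3,4,5,6} 9
  if 0:h drops first: 9 orders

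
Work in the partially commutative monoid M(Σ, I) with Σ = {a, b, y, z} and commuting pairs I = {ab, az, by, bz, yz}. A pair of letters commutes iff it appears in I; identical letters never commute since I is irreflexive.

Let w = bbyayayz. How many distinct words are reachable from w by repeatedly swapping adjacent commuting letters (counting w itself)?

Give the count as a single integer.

#0=b has no predecessor
#1=b depends on [0:b]
#2=y has no predecessor
#3=a depends on [2:y]
#4=y depends on [3:a]
#5=a depends on [4:y]
#6=y depends on [5:a]
#7=z has no predecessor
sources: [0:b, 2:y, 7:z]
N(rest) = Σ N(rest − s) over sources s of rest; N(one piece) = 1:
  size 1 → [1]=1  [6]=1  [7]=1
  size 2 → [0,1]=1  [1,6]=2  [1,7]=2  [5,6]=1  [6,7]=2
  size 3 → [0,1,6]=3  [0,1,7]=3  [1,5,6]=3  [1,6,7]=6  [4,5,6]=1  [5,6,7]=3
  size 4 → [0,1,5,6]=6  [0,1,6,7]=12  [1,4,5,6]=4  [1,5,6,7]=12  [3,4,5,6]=1  [4,5,6,7]=4
  size 5 → [0,1,4,5,6]=10  [0,1,5,6,7]=30  [1,3,4,5,6]=5  [1,4,5,6,7]=20  [2,3,4,5,6]=1  [3,4,5,6,7]=5
  size 6 → [0,1,3,4,5,6]=15  [0,1,4,5,6,7]=60  [1,2,3,4,5,6]=6  [1,3,4,5,6,7]=30  [2,3,4,5,6,7]=6
  first=0(b) contributes 42
  first=2(y) contributes 105
  first=7(z) contributes 21
|[w]| = 168

168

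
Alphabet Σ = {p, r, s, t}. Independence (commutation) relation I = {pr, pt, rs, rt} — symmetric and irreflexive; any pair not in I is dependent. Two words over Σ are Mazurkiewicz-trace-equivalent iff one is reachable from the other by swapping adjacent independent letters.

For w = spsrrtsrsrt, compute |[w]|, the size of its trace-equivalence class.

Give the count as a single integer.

330

piece 0:s — minimal
piece 1:p rests on {0:s}
piece 2:s rests on {1:p}
piece 3:r — minimal
piece 4:r rests on {3:r}
piece 5:t rests on {2:s}
piece 6:s rests on {5:t}
piece 7:r rests on {4:r}
piece 8:s rests on {6:s}
piece 9:r rests on {7:r}
piece 10:t rests on {8:s}
minimal pieces: {0:s, 3:r}
ways to finish when only these pieces remain (= sum over removing one remaining piece with nothing left below it):
  1 left: {9}→1  {10}→1
  2 left: {7,9}→1  {8,10}→1  {9,10}→2
  3 left: {4,7,9}→1  {6,8,10}→1  {7,9,10}→3  {8,9,10}→3
  4 left: {3,4,7,9}→1  {4,7,9,10}→4  {5,6,8,10}→1  {6,8,9,10}→4  {7,8,9,10}→6
  5 left: {2,5,6,8,10}→1  {3,4,7,9,10}→5  {4,7,8,9,10}→10  {5,6,8,9,10}→5  {6,7,8,9,10}→10
  6 left: {1,2,5,6,8,10}→1  {2,5,6,8,9,10}→6  {3,4,7,8,9,10}→15  {4,6,7,8,9,10}→20  {5,6,7,8,9,10}→15
  7 left: {0,1,2,5,6,8,10}→1  {1,2,5,6,8,9,10}→7  {2,5,6,7,8,9,10}→21  {3,4,6,7,8,9,10}→35  {4,5,6,7,8,9,10}→35
  8 left: {0,1,2,5,6,8,9,10}→8  {1,2,5,6,7,8,9,10}→28  {2,4,5,6,7,8,9,10}→56  {3,4,5,6,7,8,9,10}→70
  9 left: {0,1,2,5,6,7,8,9,10}→36  {1,2,4,5,6,7,8,9,10}→84  {2,3,4,5,6,7,8,9,10}→126
  placing 0:s first → 210 extensions
  placing 3:r first → 120 extensions
total linear extensions = 330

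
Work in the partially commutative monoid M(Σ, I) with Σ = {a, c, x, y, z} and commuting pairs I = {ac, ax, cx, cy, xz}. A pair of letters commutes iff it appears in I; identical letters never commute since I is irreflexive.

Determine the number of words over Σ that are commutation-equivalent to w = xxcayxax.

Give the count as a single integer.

72

drop 0:x onto floor
drop 1:x onto {0:x}
drop 2:c onto floor
drop 3:a onto floor
drop 4:y onto {1:x, 3:a}
drop 5:x onto {4:y}
drop 6:a onto {4:y}
drop 7:x onto {5:x}
ground layer = {0:x, 2:c, 3:a}
drop-orders for the pieces not yet dropped (sum over which currently-grounded one goes next):
  1 to go: {2} 1  {6} 1  {7} 1
  2 to go: {2,6} 2  {2,7} 2  {5,7} 1  {6,7} 2
  3 to go: {2,5,7} 3  {2,6,7} 6  {5,6,7} 3
  4 to go: {2,5,6,7} 12  {4,5,6,7} 3
  5 to go: {1,4,5,6,7} 3  {2,4,5,6,7} 15  {3,4,5,6,7} 3
  6 to go: {0,1,4,5,6,7} 3  {1,2,4,5,6,7} 18  {1,3,4,5,6,7} 6  {2,3,4,5,6,7} 18
  if 0:x drops first: 42 orders
  if 2:c drops first: 9 orders
  if 3:a drops first: 21 orders
heap linearizations: 72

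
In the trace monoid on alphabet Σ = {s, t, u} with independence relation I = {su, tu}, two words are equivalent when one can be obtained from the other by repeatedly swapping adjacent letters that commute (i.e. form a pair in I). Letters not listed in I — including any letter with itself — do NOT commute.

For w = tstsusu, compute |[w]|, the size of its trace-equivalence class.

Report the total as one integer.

0(t) covers ∅
1(s) covers 0:t
2(t) covers 1:s
3(s) covers 2:t
4(u) covers ∅
5(s) covers 3:s
6(u) covers 4:u
floor of heap: 0:t, 4:u
completions by unplaced set U, small U first (add the entries for U minus each lowest piece of U):
  |U|=1: {5}:1  {6}:1
  |U|=2: {3,5}:1  {4,6}:1  {5,6}:2
  |U|=3: {2,3,5}:1  {3,5,6}:3  {4,5,6}:3
  |U|=4: {1,2,3,5}:1  {2,3,5,6}:4  {3,4,5,6}:6
  |U|=5: {0,1,2,3,5}:1  {1,2,3,5,6}:5  {2,3,4,5,6}:10
  start at 0(t): 15
  start at 4(u): 6
sum over floor = 21

21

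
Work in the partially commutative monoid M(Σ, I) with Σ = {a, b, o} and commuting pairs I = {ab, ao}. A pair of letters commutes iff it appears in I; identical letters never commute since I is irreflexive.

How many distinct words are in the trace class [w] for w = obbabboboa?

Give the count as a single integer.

45

#0=o has no predecessor
#1=b depends on [0:o]
#2=b depends on [1:b]
#3=a has no predecessor
#4=b depends on [2:b]
#5=b depends on [4:b]
#6=o depends on [5:b]
#7=b depends on [6:o]
#8=o depends on [7:b]
#9=a depends on [3:a]
sources: [0:o, 3:a]
N(rest) = Σ N(rest − s) over sources s of rest; N(one piece) = 1:
  size 1 → [8]=1  [9]=1
  size 2 → [3,9]=1  [7,8]=1  [8,9]=2
  size 3 → [3,8,9]=3  [6,7,8]=1  [7,8,9]=3
  size 4 → [3,7,8,9]=6  [5,6,7,8]=1  [6,7,8,9]=4
  size 5 → [3,6,7,8,9]=10  [4,5,6,7,8]=1  [5,6,7,8,9]=5
  size 6 → [2,4,5,6,7,8]=1  [3,5,6,7,8,9]=15  [4,5,6,7,8,9]=6
  size 7 → [1,2,4,5,6,7,8]=1  [2,4,5,6,7,8,9]=7  [3,4,5,6,7,8,9]=21
  size 8 → [0,1,2,4,5,6,7,8]=1  [1,2,4,5,6,7,8,9]=8  [2,3,4,5,6,7,8,9]=28
  first=0(o) contributes 36
  first=3(a) contributes 9
|[w]| = 45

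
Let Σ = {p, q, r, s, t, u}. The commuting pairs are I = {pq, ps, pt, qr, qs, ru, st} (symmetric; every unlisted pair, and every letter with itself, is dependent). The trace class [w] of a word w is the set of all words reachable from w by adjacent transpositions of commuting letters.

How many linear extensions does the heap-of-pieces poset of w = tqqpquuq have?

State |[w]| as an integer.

0(t) covers ∅
1(q) covers 0:t
2(q) covers 1:q
3(p) covers ∅
4(q) covers 2:q
5(u) covers 3:p, 4:q
6(u) covers 5:u
7(q) covers 6:u
floor of heap: 0:t, 3:p
completions by unplaced set U, small U first (add the entries for U minus each lowest piece of U):
  |U|=1: {7}:1
  |U|=2: {6,7}:1
  |U|=3: {5,6,7}:1
  |U|=4: {3,5,6,7}:1  {4,5,6,7}:1
  |U|=5: {2,4,5,6,7}:1  {3,4,5,6,7}:2
  |U|=6: {1,2,4,5,6,7}:1  {2,3,4,5,6,7}:3
  start at 0(t): 4
  start at 3(p): 1
sum over floor = 5

5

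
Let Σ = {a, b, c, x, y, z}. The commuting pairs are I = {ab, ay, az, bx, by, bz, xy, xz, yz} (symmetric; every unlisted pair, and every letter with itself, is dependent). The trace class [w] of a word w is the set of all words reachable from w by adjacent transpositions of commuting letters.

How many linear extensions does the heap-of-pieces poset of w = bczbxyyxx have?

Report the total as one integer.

420

piece 0:b — minimal
piece 1:c rests on {0:b}
piece 2:z rests on {1:c}
piece 3:b rests on {1:c}
piece 4:x rests on {1:c}
piece 5:y rests on {1:c}
piece 6:y rests on {5:y}
piece 7:x rests on {4:x}
piece 8:x rests on {7:x}
minimal pieces: {0:b}
ways to finish when only these pieces remain (= sum over removing one remaining piece with nothing left below it):
  1 left: {2}→1  {3}→1  {6}→1  {8}→1
  2 left: {2,3}→2  {2,6}→2  {2,8}→2  {3,6}→2  {3,8}→2  {5,6}→1  {6,8}→2  {7,8}→1
  3 left: {2,3,6}→6  {2,3,8}→6  {2,5,6}→3  {2,6,8}→6  {2,7,8}→3  {3,5,6}→3  {3,6,8}→6  {3,7,8}→3  {4,7,8}→1  {5,6,8}→3  {6,7,8}→3
  4 left: {2,3,5,6}→12  {2,3,6,8}→24  {2,3,7,8}→12  {2,4,7,8}→4  {2,5,6,8}→12  {2,6,7,8}→12  {3,4,7,8}→4  {3,5,6,8}→12  {3,6,7,8}→12  {4,6,7,8}→4  {5,6,7,8}→6
  5 left: {2,3,4,7,8}→20  {2,3,5,6,8}→60  {2,3,6,7,8}→60  {2,4,6,7,8}→20  {2,5,6,7,8}→30  {3,4,6,7,8}→20  {3,5,6,7,8}→30  {4,5,6,7,8}→10
  6 left: {2,3,4,6,7,8}→120  {2,3,5,6,7,8}→180  {2,4,5,6,7,8}→60  {3,4,5,6,7,8}→60
  7 left: {2,3,4,5,6,7,8}→420
  placing 0:b first → 420 extensions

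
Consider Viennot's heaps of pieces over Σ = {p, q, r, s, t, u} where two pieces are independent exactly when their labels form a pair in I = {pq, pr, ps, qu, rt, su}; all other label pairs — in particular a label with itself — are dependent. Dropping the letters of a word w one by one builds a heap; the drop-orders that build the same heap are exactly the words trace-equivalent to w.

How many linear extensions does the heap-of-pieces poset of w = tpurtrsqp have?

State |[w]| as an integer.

12

#0=t has no predecessor
#1=p depends on [0:t]
#2=u depends on [1:p]
#3=r depends on [2:u]
#4=t depends on [2:u]
#5=r depends on [3:r]
#6=s depends on [4:t, 5:r]
#7=q depends on [6:s]
#8=p depends on [4:t]
sources: [0:t]
N(rest) = Σ N(rest − s) over sources s of rest; N(one piece) = 1:
  size 1 → [7]=1  [8]=1
  size 2 → [6,7]=1  [7,8]=2
  size 3 → [5,6,7]=1  [6,7,8]=3
  size 4 → [3,5,6,7]=1  [4,6,7,8]=3  [5,6,7,8]=4
  size 5 → [3,5,6,7,8]=5  [4,5,6,7,8]=7
  size 6 → [3,4,5,6,7,8]=12
  size 7 → [2,3,4,5,6,7,8]=12
  first=0(t) contributes 12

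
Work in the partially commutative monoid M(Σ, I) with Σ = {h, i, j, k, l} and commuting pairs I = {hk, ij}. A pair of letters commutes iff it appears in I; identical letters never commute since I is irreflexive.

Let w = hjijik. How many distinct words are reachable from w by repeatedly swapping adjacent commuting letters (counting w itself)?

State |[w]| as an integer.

drop 0:h onto floor
drop 1:j onto {0:h}
drop 2:i onto {0:h}
drop 3:j onto {1:j}
drop 4:i onto {2:i}
drop 5:k onto {3:j, 4:i}
ground layer = {0:h}
drop-orders for the pieces not yet dropped (sum over which currently-grounded one goes next):
  1 to go: {5} 1
  2 to go: {3,5} 1  {4,5} 1
  3 to go: {1,3,5} 1  {2,4,5} 1  {3,4,5} 2
  4 to go: {1,3,4,5} 3  {2,3,4,5} 3
  if 0:h drops first: 6 orders

6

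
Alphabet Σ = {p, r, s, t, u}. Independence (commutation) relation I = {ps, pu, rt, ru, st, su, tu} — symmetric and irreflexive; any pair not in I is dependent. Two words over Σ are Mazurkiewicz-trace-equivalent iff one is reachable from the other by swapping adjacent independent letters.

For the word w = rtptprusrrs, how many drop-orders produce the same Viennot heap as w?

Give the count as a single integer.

22

#0=r has no predecessor
#1=t has no predecessor
#2=p depends on [0:r, 1:t]
#3=t depends on [2:p]
#4=p depends on [3:t]
#5=r depends on [4:p]
#6=u has no predecessor
#7=s depends on [5:r]
#8=r depends on [7:s]
#9=r depends on [8:r]
#10=s depends on [9:r]
sources: [0:r, 1:t, 6:u]
N(rest) = Σ N(rest − s) over sources s of rest; N(one piece) = 1:
  size 1 → [6]=1  [10]=1
  size 2 → [6,10]=2  [9,10]=1
  size 3 → [6,9,10]=3  [8,9,10]=1
  size 4 → [6,8,9,10]=4  [7,8,9,10]=1
  size 5 → [5,7,8,9,10]=1  [6,7,8,9,10]=5
  size 6 → [4,5,7,8,9,10]=1  [5,6,7,8,9,10]=6
  size 7 → [3,4,5,7,8,9,10]=1  [4,5,6,7,8,9,10]=7
  size 8 → [2,3,4,5,7,8,9,10]=1  [3,4,5,6,7,8,9,10]=8
  size 9 → [0,2,3,4,5,7,8,9,10]=1  [1,2,3,4,5,7,8,9,10]=1  [2,3,4,5,6,7,8,9,10]=9
  first=0(r) contributes 10
  first=1(t) contributes 10
  first=6(u) contributes 2
|[w]| = 22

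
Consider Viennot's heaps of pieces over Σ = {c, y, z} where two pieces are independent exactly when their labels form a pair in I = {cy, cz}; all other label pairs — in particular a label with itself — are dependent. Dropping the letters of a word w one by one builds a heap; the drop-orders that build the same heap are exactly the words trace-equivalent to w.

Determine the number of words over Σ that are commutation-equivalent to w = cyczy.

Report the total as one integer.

0(c) covers ∅
1(y) covers ∅
2(c) covers 0:c
3(z) covers 1:y
4(y) covers 3:z
floor of heap: 0:c, 1:y
completions by unplaced set U, small U first (add the entries for U minus each lowest piece of U):
  |U|=1: {2}:1  {4}:1
  |U|=2: {0,2}:1  {2,4}:2  {3,4}:1
  |U|=3: {0,2,4}:3  {1,3,4}:1  {2,3,4}:3
  start at 0(c): 4
  start at 1(y): 6
sum over floor = 10

10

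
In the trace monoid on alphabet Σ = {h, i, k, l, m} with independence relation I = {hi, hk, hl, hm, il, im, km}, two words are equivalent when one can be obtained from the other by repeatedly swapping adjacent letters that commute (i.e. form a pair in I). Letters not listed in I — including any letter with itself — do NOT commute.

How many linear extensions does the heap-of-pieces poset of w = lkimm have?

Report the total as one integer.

#0=l has no predecessor
#1=k depends on [0:l]
#2=i depends on [1:k]
#3=m depends on [0:l]
#4=m depends on [3:m]
sources: [0:l]
N(rest) = Σ N(rest − s) over sources s of rest; N(one piece) = 1:
  size 1 → [2]=1  [4]=1
  size 2 → [1,2]=1  [2,4]=2  [3,4]=1
  size 3 → [1,2,4]=3  [2,3,4]=3
  first=0(l) contributes 6

6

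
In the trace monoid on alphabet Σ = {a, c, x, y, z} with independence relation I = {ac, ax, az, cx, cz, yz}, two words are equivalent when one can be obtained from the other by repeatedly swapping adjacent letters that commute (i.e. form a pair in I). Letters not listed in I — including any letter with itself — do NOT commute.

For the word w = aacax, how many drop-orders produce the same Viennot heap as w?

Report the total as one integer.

20

piece 0:a — minimal
piece 1:a rests on {0:a}
piece 2:c — minimal
piece 3:a rests on {1:a}
piece 4:x — minimal
minimal pieces: {0:a, 2:c, 4:x}
ways to finish when only these pieces remain (= sum over removing one remaining piece with nothing left below it):
  1 left: {2}→1  {3}→1  {4}→1
  2 left: {1,3}→1  {2,3}→2  {2,4}→2  {3,4}→2
  3 left: {0,1,3}→1  {1,2,3}→3  {1,3,4}→3  {2,3,4}→6
  placing 0:a first → 12 extensions
  placing 2:c first → 4 extensions
  placing 4:x first → 4 extensions
total linear extensions = 20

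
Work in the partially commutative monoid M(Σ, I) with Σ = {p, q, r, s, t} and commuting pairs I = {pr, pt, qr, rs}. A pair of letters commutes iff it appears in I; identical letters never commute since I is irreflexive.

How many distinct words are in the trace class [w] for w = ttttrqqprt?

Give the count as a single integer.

16

#0=t has no predecessor
#1=t depends on [0:t]
#2=t depends on [1:t]
#3=t depends on [2:t]
#4=r depends on [3:t]
#5=q depends on [3:t]
#6=q depends on [5:q]
#7=p depends on [6:q]
#8=r depends on [4:r]
#9=t depends on [6:q, 8:r]
sources: [0:t]
N(rest) = Σ N(rest − s) over sources s of rest; N(one piece) = 1:
  size 1 → [7]=1  [9]=1
  size 2 → [7,9]=2  [8,9]=1
  size 3 → [4,8,9]=1  [6,7,9]=2  [7,8,9]=3
  size 4 → [4,7,8,9]=4  [5,6,7,9]=2  [6,7,8,9]=5
  size 5 → [4,6,7,8,9]=9  [5,6,7,8,9]=7
  size 6 → [4,5,6,7,8,9]=16
  size 7 → [3,4,5,6,7,8,9]=16
  size 8 → [2,3,4,5,6,7,8,9]=16
  first=0(t) contributes 16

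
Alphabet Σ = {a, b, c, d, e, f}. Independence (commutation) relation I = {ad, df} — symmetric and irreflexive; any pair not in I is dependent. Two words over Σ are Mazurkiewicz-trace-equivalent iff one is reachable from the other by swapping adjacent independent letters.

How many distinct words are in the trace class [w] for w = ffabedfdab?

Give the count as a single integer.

6

#0=f has no predecessor
#1=f depends on [0:f]
#2=a depends on [1:f]
#3=b depends on [2:a]
#4=e depends on [3:b]
#5=d depends on [4:e]
#6=f depends on [4:e]
#7=d depends on [5:d]
#8=a depends on [6:f]
#9=b depends on [7:d, 8:a]
sources: [0:f]
N(rest) = Σ N(rest − s) over sources s of rest; N(one piece) = 1:
  size 1 → [9]=1
  size 2 → [7,9]=1  [8,9]=1
  size 3 → [5,7,9]=1  [6,8,9]=1  [7,8,9]=2
  size 4 → [5,7,8,9]=3  [6,7,8,9]=3
  size 5 → [5,6,7,8,9]=6
  size 6 → [4,5,6,7,8,9]=6
  size 7 → [3,4,5,6,7,8,9]=6
  size 8 → [2,3,4,5,6,7,8,9]=6
  first=0(f) contributes 6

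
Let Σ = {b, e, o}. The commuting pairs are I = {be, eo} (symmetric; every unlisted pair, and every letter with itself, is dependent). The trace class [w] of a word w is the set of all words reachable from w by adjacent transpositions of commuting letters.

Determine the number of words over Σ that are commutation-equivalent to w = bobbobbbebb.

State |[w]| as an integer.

#0=b has no predecessor
#1=o depends on [0:b]
#2=b depends on [1:o]
#3=b depends on [2:b]
#4=o depends on [3:b]
#5=b depends on [4:o]
#6=b depends on [5:b]
#7=b depends on [6:b]
#8=e has no predecessor
#9=b depends on [7:b]
#10=b depends on [9:b]
sources: [0:b, 8:e]
N(rest) = Σ N(rest − s) over sources s of rest; N(one piece) = 1:
  size 1 → [8]=1  [10]=1
  size 2 → [8,10]=2  [9,10]=1
  size 3 → [7,9,10]=1  [8,9,10]=3
  size 4 → [6,7,9,10]=1  [7,8,9,10]=4
  size 5 → [5,6,7,9,10]=1  [6,7,8,9,10]=5
  size 6 → [4,5,6,7,9,10]=1  [5,6,7,8,9,10]=6
  size 7 → [3,4,5,6,7,9,10]=1  [4,5,6,7,8,9,10]=7
  size 8 → [2,3,4,5,6,7,9,10]=1  [3,4,5,6,7,8,9,10]=8
  size 9 → [1,2,3,4,5,6,7,9,10]=1  [2,3,4,5,6,7,8,9,10]=9
  first=0(b) contributes 10
  first=8(e) contributes 1
|[w]| = 11

11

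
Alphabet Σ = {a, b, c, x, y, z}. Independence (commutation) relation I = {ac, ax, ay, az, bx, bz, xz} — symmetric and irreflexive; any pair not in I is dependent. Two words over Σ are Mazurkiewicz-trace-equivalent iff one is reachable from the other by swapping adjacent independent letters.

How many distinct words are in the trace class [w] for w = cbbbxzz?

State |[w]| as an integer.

60

drop 0:c onto floor
drop 1:b onto {0:c}
drop 2:b onto {1:b}
drop 3:b onto {2:b}
drop 4:x onto {0:c}
drop 5:z onto {0:c}
drop 6:z onto {5:z}
ground layer = {0:c}
drop-orders for the pieces not yet dropped (sum over which currently-grounded one goes next):
  1 to go: {3} 1  {4} 1  {6} 1
  2 to go: {2,3} 1  {3,4} 2  {3,6} 2  {4,6} 2  {5,6} 1
  3 to go: {1,2,3} 1  {2,3,4} 3  {2,3,6} 3  {3,4,6} 6  {3,5,6} 3  {4,5,6} 3
  4 to go: {1,2,3,4} 4  {1,2,3,6} 4  {2,3,4,6} 12  {2,3,5,6} 6  {3,4,5,6} 12
  5 to go: {1,2,3,4,6} 20  {1,2,3,5,6} 10  {2,3,4,5,6} 30
  if 0:c drops first: 60 orders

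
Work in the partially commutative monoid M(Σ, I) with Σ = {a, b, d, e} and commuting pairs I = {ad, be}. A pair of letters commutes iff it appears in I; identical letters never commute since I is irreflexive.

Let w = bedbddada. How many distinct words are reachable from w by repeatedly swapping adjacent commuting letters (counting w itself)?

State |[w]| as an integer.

20

#0=b has no predecessor
#1=e has no predecessor
#2=d depends on [0:b, 1:e]
#3=b depends on [2:d]
#4=d depends on [3:b]
#5=d depends on [4:d]
#6=a depends on [3:b]
#7=d depends on [5:d]
#8=a depends on [6:a]
sources: [0:b, 1:e]
N(rest) = Σ N(rest − s) over sources s of rest; N(one piece) = 1:
  size 1 → [7]=1  [8]=1
  size 2 → [5,7]=1  [6,8]=1  [7,8]=2
  size 3 → [4,5,7]=1  [5,7,8]=3  [6,7,8]=3
  size 4 → [4,5,7,8]=4  [5,6,7,8]=6
  size 5 → [4,5,6,7,8]=10
  size 6 → [3,4,5,6,7,8]=10
  size 7 → [2,3,4,5,6,7,8]=10
  first=0(b) contributes 10
  first=1(e) contributes 10
|[w]| = 20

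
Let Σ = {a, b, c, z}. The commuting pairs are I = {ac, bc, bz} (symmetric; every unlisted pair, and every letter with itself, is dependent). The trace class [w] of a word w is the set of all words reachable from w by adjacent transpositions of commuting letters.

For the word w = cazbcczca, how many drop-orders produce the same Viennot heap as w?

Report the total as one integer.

0(c) covers ∅
1(a) covers ∅
2(z) covers 0:c, 1:a
3(b) covers 1:a
4(c) covers 2:z
5(c) covers 4:c
6(z) covers 5:c
7(c) covers 6:z
8(a) covers 3:b, 6:z
floor of heap: 0:c, 1:a
completions by unplaced set U, small U first (add the entries for U minus each lowest piece of U):
  |U|=1: {7}:1  {8}:1
  |U|=2: {3,8}:1  {7,8}:2
  |U|=3: {3,7,8}:3  {6,7,8}:2
  |U|=4: {3,6,7,8}:5  {5,6,7,8}:2
  |U|=5: {3,5,6,7,8}:7  {4,5,6,7,8}:2
  |U|=6: {2,4,5,6,7,8}:2  {3,4,5,6,7,8}:9
  |U|=7: {0,2,4,5,6,7,8}:2  {2,3,4,5,6,7,8}:11
  start at 0(c): 11
  start at 1(a): 13
sum over floor = 24

24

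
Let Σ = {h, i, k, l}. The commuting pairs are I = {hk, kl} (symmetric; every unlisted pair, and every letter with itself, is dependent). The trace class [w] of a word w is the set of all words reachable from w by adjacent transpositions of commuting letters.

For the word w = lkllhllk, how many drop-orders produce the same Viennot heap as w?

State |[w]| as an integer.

0(l) covers ∅
1(k) covers ∅
2(l) covers 0:l
3(l) covers 2:l
4(h) covers 3:l
5(l) covers 4:h
6(l) covers 5:l
7(k) covers 1:k
floor of heap: 0:l, 1:k
completions by unplaced set U, small U first (add the entries for U minus each lowest piece of U):
  |U|=1: {6}:1  {7}:1
  |U|=2: {1,7}:1  {5,6}:1  {6,7}:2
  |U|=3: {1,6,7}:3  {4,5,6}:1  {5,6,7}:3
  |U|=4: {1,5,6,7}:6  {3,4,5,6}:1  {4,5,6,7}:4
  |U|=5: {1,4,5,6,7}:10  {2,3,4,5,6}:1  {3,4,5,6,7}:5
  |U|=6: {0,2,3,4,5,6}:1  {1,3,4,5,6,7}:15  {2,3,4,5,6,7}:6
  start at 0(l): 21
  start at 1(k): 7
sum over floor = 28

28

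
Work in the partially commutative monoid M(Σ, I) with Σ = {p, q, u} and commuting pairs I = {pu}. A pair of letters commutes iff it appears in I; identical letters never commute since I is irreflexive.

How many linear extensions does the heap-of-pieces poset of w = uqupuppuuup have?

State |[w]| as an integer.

126

piece 0:u — minimal
piece 1:q rests on {0:u}
piece 2:u rests on {1:q}
piece 3:p rests on {1:q}
piece 4:u rests on {2:u}
piece 5:p rests on {3:p}
piece 6:p rests on {5:p}
piece 7:u rests on {4:u}
piece 8:u rests on {7:u}
piece 9:u rests on {8:u}
piece 10:p rests on {6:p}
minimal pieces: {0:u}
ways to finish when only these pieces remain (= sum over removing one remaining piece with nothing left below it):
  1 left: {9}→1  {10}→1
  2 left: {6,10}→1  {8,9}→1  {9,10}→2
  3 left: {5,6,10}→1  {6,9,10}→3  {7,8,9}→1  {8,9,10}→3
  4 left: {3,5,6,10}→1  {4,7,8,9}→1  {5,6,9,10}→4  {6,8,9,10}→6  {7,8,9,10}→4
  5 left: {2,4,7,8,9}→1  {3,5,6,9,10}→5  {4,7,8,9,10}→5  {5,6,8,9,10}→10  {6,7,8,9,10}→10
  6 left: {2,4,7,8,9,10}→6  {3,5,6,8,9,10}→15  {4,6,7,8,9,10}→15  {5,6,7,8,9,10}→20
  7 left: {2,4,6,7,8,9,10}→21  {3,5,6,7,8,9,10}→35  {4,5,6,7,8,9,10}→35
  8 left: {2,4,5,6,7,8,9,10}→56  {3,4,5,6,7,8,9,10}→70
  9 left: {2,3,4,5,6,7,8,9,10}→126
  placing 0:u first → 126 extensions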